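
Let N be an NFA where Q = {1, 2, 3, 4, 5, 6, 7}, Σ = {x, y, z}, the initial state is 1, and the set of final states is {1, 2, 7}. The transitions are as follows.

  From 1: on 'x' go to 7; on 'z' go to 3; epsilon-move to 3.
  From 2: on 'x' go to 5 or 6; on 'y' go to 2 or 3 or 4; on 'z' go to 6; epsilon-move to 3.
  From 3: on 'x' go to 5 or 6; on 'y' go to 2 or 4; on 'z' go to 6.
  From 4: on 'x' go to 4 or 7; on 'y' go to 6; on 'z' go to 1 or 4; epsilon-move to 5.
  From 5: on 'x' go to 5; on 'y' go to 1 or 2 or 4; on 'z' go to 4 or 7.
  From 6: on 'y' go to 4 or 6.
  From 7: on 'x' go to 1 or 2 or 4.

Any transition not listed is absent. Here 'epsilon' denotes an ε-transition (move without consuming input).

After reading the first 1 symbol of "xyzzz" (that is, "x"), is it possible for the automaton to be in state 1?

No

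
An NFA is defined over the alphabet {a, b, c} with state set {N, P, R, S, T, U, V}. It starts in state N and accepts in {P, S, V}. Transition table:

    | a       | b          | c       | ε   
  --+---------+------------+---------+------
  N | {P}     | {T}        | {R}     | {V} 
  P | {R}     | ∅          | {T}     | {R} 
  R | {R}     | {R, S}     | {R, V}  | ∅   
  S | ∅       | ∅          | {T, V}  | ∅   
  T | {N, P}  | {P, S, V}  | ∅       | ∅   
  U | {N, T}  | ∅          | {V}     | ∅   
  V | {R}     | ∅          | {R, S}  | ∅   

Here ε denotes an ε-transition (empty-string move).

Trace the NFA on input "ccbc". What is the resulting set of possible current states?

Start: ε-closure({N}) = {N, V}.
Read 'c': {N, V} → {R, S}.
Read 'c': {R, S} → {R, T, V}.
Read 'b': {R, T, V} → {P, R, S, V}.
Read 'c': {P, R, S, V} → {R, S, T, V}.

{R, S, T, V}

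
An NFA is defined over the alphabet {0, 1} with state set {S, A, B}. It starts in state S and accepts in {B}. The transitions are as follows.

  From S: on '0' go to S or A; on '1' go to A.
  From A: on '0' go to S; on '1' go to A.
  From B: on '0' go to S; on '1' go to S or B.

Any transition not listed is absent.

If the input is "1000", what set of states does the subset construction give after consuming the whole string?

Start in {S}.
Read '1': S→{A}; now {A}.
Read '0': A→{S}; now {S}.
Read '0': S→{S, A}; now {S, A}.
Read '0': S→{S, A}, A→{S}; now {S, A}.

{S, A}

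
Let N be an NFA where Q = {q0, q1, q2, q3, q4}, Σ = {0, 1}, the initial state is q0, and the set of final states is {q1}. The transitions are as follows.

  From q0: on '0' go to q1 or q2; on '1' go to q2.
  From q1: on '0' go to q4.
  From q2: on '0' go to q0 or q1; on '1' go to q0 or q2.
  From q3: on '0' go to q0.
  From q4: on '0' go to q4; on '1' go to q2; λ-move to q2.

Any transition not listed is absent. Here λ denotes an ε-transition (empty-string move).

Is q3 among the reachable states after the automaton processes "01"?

No

Start in {q0}.
Read '0': {q0} → {q1, q2}.
Read '1': {q1, q2} → {q0, q2}.
State q3 is not in {q0, q2}.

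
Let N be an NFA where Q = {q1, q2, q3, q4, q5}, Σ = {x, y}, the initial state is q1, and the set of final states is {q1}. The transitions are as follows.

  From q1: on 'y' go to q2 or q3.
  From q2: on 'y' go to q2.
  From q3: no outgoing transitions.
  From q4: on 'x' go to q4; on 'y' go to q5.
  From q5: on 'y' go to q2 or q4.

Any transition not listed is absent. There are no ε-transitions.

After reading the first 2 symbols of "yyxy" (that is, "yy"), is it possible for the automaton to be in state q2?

Start in {q1}.
Read 'y': {q1} → {q2, q3}.
Read 'y': {q2, q3} → {q2}.
State q2 is in {q2}.

Yes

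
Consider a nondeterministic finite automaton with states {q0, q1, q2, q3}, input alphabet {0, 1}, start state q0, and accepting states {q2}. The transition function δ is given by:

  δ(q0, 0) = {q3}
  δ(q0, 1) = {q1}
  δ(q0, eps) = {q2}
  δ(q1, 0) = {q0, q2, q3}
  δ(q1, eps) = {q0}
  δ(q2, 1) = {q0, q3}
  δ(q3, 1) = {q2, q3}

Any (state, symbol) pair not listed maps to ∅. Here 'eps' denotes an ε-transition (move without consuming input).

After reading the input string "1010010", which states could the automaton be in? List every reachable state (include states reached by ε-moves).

Start: ε-closure({q0}) = {q0, q2}.
Read '1': q0→{q1}, q2→{q0, q3}; union {q0, q1, q3}; ε-closure = {q0, q1, q2, q3}.
Read '0': q0→{q3}, q1→{q0, q2, q3}, q2→∅, q3→∅; now {q0, q2, q3}.
Read '1': q0→{q1}, q2→{q0, q3}, q3→{q2, q3}; now {q0, q1, q2, q3}.
Read '0': q0→{q3}, q1→{q0, q2, q3}, q2→∅, q3→∅; now {q0, q2, q3}.
Read '0': q0→{q3}, q2→∅, q3→∅; now {q3}.
Read '1': q3→{q2, q3}; now {q2, q3}.
Read '0': q2→∅, q3→∅; now ∅.

∅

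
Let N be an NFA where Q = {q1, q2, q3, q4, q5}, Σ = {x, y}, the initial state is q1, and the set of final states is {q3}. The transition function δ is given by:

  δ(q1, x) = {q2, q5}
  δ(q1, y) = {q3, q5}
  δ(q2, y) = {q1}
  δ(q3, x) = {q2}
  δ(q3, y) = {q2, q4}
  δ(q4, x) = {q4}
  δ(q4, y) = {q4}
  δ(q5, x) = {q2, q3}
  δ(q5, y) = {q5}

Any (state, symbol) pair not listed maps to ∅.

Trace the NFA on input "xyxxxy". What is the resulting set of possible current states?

{q1}

Start in {q1}.
Read 'x': q1→{q2, q5}; now {q2, q5}.
Read 'y': q2→{q1}, q5→{q5}; now {q1, q5}.
Read 'x': q1→{q2, q5}, q5→{q2, q3}; now {q2, q3, q5}.
Read 'x': q2→∅, q3→{q2}, q5→{q2, q3}; now {q2, q3}.
Read 'x': q2→∅, q3→{q2}; now {q2}.
Read 'y': q2→{q1}; now {q1}.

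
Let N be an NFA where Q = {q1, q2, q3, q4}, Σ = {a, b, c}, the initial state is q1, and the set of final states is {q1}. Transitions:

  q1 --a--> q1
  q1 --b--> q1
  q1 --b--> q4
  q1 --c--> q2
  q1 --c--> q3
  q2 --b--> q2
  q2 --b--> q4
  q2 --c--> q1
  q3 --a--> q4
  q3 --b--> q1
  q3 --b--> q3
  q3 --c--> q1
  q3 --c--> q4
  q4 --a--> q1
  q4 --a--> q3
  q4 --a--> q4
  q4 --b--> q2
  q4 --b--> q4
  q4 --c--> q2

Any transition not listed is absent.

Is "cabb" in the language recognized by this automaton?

Start in {q1}.
Read 'c': {q1} → {q2, q3}.
Read 'a': {q2, q3} → {q4}.
Read 'b': {q4} → {q2, q4}.
Read 'b': {q2, q4} → {q2, q4}.
The final set {q2, q4} contains no accepting state.

No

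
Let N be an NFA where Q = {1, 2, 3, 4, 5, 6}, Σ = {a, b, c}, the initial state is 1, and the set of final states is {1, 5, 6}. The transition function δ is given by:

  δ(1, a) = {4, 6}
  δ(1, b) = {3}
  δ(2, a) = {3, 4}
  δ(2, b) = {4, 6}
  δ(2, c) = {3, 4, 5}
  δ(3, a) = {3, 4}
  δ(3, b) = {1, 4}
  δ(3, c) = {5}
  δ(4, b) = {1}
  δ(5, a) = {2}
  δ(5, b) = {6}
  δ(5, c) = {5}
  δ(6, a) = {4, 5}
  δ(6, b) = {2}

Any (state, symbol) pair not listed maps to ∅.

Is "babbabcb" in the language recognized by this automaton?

Start in {1}.
Read 'b': {1} → {3}.
Read 'a': {3} → {3, 4}.
Read 'b': {3, 4} → {1, 4}.
Read 'b': {1, 4} → {1, 3}.
Read 'a': {1, 3} → {3, 4, 6}.
Read 'b': {3, 4, 6} → {1, 2, 4}.
Read 'c': {1, 2, 4} → {3, 4, 5}.
Read 'b': {3, 4, 5} → {1, 4, 6}.
The final set {1, 4, 6} contains the accepting states 1, 6.

Yes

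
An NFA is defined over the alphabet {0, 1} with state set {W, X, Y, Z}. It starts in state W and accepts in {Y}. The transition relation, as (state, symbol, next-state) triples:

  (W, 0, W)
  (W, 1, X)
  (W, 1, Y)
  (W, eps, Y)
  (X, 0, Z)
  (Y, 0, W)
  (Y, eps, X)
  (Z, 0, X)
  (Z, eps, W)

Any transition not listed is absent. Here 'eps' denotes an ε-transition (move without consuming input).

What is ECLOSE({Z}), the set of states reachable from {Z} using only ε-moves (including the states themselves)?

Begin with {Z}.
ε-move Z → W; add W.
ε-move W → Y; add Y.
ε-move Y → X; add X.

{W, X, Y, Z}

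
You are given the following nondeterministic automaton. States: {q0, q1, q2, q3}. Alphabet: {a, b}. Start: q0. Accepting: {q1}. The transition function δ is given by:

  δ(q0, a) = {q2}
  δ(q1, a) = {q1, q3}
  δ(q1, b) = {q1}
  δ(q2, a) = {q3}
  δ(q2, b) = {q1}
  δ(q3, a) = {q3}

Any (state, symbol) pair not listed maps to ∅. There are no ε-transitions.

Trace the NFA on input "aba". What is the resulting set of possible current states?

{q1, q3}

Start in {q0}.
Read 'a': {q0} → {q2}.
Read 'b': {q2} → {q1}.
Read 'a': {q1} → {q1, q3}.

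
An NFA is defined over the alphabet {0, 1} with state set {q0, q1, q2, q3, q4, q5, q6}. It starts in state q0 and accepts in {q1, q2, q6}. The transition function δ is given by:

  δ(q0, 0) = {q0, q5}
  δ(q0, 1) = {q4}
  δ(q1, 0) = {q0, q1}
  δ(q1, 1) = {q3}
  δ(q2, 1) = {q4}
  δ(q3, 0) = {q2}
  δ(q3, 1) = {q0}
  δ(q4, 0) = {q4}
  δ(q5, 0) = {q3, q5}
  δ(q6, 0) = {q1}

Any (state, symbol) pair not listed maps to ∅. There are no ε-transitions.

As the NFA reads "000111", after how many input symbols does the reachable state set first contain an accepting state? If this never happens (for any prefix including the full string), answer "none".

3

Start in {q0}.
Read '0': {q0} → {q0, q5}.
Read '0': {q0, q5} → {q0, q3, q5}.
Read '0': {q0, q3, q5} → {q0, q2, q3, q5}.
None of the earlier sets intersect F, but {q0, q2, q3, q5} does.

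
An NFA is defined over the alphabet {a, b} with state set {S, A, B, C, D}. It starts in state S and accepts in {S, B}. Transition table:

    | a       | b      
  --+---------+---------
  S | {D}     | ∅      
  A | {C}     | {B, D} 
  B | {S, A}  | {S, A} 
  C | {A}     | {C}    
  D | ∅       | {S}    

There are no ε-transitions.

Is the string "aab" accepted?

No

Start in {S}.
Read 'a': S→{D}; now {D}.
Read 'a': D→∅; now ∅.
The set is empty and remains empty for the remaining 1 symbol.
The final set ∅ contains no accepting state.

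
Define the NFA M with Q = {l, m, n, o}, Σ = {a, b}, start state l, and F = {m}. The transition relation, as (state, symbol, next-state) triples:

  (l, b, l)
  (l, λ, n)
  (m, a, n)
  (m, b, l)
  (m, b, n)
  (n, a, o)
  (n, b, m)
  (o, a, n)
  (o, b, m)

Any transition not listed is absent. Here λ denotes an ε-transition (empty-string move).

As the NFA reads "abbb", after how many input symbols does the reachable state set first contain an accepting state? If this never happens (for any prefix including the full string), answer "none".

Start: ε-closure({l}) = {l, n}.
Read 'a': l→∅, n→{o}; now {o}.
Read 'b': o→{m}; now {m}.
None of the earlier sets intersect F, but {m} does.

2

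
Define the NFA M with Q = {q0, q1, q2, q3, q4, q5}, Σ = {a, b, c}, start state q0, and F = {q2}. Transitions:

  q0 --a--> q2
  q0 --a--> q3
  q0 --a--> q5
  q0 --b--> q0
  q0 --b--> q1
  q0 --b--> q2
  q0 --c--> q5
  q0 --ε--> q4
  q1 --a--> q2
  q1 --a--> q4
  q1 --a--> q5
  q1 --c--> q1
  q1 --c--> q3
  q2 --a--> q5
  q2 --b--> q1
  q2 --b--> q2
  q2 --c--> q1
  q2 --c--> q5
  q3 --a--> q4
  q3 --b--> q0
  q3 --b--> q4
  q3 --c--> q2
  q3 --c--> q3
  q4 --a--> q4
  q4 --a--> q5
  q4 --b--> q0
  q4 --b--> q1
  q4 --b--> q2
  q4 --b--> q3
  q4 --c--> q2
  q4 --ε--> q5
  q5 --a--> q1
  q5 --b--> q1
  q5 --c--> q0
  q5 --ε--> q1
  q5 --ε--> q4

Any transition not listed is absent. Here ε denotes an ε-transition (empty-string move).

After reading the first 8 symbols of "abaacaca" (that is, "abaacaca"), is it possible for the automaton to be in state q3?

Start: ε-closure({q0}) = {q0, q1, q4, q5}.
Read 'a': q0→{q2, q3, q5}, q1→{q2, q4, q5}, q4→{q4, q5}, q5→{q1}; now {q1, q2, q3, q4, q5}.
Read 'b': q1→∅, q2→{q1, q2}, q3→{q0, q4}, q4→{q0, q1, q2, q3}, q5→{q1}; union {q0, q1, q2, q3, q4}; ε-closure = {q0, q1, q2, q3, q4, q5}.
Read 'a': q0→{q2, q3, q5}, q1→{q2, q4, q5}, q2→{q5}, q3→{q4}, q4→{q4, q5}, q5→{q1}; now {q1, q2, q3, q4, q5}.
Read 'a': q1→{q2, q4, q5}, q2→{q5}, q3→{q4}, q4→{q4, q5}, q5→{q1}; now {q1, q2, q4, q5}.
Read 'c': q1→{q1, q3}, q2→{q1, q5}, q4→{q2}, q5→{q0}; union {q0, q1, q2, q3, q5}; ε-closure = {q0, q1, q2, q3, q4, q5}.
Read 'a': q0→{q2, q3, q5}, q1→{q2, q4, q5}, q2→{q5}, q3→{q4}, q4→{q4, q5}, q5→{q1}; now {q1, q2, q3, q4, q5}.
Read 'c': q1→{q1, q3}, q2→{q1, q5}, q3→{q2, q3}, q4→{q2}, q5→{q0}; union {q0, q1, q2, q3, q5}; ε-closure = {q0, q1, q2, q3, q4, q5}.
Read 'a': q0→{q2, q3, q5}, q1→{q2, q4, q5}, q2→{q5}, q3→{q4}, q4→{q4, q5}, q5→{q1}; now {q1, q2, q3, q4, q5}.
State q3 is in {q1, q2, q3, q4, q5}.

Yes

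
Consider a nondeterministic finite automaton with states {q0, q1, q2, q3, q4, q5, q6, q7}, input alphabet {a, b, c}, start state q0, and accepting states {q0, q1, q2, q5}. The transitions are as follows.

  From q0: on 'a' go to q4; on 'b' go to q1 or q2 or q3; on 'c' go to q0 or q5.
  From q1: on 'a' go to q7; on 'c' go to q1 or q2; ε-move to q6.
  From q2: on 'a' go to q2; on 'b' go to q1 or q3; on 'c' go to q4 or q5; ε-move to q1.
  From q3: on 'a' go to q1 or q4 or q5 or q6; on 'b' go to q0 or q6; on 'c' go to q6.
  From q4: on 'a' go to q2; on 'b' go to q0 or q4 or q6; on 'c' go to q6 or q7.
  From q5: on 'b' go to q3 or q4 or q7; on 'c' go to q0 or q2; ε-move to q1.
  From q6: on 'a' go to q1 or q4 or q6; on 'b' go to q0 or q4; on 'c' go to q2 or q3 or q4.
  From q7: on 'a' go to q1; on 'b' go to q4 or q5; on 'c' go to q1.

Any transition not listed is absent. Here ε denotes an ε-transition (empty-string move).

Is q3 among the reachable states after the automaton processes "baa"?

Start in {q0}.
Read 'b': q0→{q1, q2, q3}; union {q1, q2, q3}; ε-closure = {q1, q2, q3, q6}.
Read 'a': q1→{q7}, q2→{q2}, q3→{q1, q4, q5, q6}, q6→{q1, q4, q6}; now {q1, q2, q4, q5, q6, q7}.
Read 'a': q1→{q7}, q2→{q2}, q4→{q2}, q5→∅, q6→{q1, q4, q6}, q7→{q1}; now {q1, q2, q4, q6, q7}.
State q3 is not in {q1, q2, q4, q6, q7}.

No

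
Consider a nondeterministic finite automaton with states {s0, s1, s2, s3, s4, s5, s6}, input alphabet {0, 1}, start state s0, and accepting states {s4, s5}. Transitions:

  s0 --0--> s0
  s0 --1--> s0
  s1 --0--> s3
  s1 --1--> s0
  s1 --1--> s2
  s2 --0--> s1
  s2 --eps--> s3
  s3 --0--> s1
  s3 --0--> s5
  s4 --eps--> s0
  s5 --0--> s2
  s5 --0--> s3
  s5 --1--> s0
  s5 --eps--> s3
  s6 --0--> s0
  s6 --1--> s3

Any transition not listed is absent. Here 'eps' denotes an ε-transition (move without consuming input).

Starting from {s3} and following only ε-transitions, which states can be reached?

{s3}

Begin with {s3}.
No ε-moves leave this set, so the closure equals the set itself.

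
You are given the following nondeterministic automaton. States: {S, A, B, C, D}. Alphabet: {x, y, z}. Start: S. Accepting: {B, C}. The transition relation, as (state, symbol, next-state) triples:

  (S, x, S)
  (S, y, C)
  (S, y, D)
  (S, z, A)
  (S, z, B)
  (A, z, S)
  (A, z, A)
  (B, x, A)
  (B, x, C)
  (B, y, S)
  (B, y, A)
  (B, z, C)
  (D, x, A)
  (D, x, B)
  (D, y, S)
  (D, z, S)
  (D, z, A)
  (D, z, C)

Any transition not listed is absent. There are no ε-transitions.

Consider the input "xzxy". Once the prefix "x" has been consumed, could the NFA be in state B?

Start in {S}.
Read 'x': S→{S}; now {S}.
State B is not in {S}.

No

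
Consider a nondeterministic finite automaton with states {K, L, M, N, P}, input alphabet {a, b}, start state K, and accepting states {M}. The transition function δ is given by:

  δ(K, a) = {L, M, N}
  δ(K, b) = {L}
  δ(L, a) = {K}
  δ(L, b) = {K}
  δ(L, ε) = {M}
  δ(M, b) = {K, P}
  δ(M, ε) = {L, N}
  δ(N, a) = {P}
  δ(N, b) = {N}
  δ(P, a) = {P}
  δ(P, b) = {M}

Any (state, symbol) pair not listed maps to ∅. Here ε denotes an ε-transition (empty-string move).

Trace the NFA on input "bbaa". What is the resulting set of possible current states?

Start in {K}.
Read 'b': K→{L}; union {L}; ε-closure = {L, M, N}.
Read 'b': L→{K}, M→{K, P}, N→{N}; now {K, N, P}.
Read 'a': K→{L, M, N}, N→{P}, P→{P}; now {L, M, N, P}.
Read 'a': L→{K}, M→∅, N→{P}, P→{P}; now {K, P}.

{K, P}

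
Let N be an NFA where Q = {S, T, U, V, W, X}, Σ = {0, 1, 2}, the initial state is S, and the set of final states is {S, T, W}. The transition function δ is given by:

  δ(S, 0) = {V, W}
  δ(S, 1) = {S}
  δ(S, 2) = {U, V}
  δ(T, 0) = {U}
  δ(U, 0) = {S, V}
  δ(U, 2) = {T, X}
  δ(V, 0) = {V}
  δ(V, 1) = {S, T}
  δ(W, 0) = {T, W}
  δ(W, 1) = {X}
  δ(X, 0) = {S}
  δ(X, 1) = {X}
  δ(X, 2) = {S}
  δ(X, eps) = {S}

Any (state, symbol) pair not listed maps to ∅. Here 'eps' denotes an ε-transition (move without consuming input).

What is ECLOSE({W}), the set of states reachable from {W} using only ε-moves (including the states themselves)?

Begin with {W}.
No ε-moves leave this set, so the closure equals the set itself.

{W}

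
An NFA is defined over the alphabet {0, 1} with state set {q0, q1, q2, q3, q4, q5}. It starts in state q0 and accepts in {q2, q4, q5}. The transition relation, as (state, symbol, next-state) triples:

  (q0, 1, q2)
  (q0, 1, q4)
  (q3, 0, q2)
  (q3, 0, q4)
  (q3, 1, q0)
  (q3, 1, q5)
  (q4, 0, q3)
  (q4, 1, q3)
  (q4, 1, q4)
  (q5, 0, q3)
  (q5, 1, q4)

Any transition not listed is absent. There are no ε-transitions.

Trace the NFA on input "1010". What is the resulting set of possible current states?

Start in {q0}.
Read '1': q0→{q2, q4}; now {q2, q4}.
Read '0': q2→∅, q4→{q3}; now {q3}.
Read '1': q3→{q0, q5}; now {q0, q5}.
Read '0': q0→∅, q5→{q3}; now {q3}.

{q3}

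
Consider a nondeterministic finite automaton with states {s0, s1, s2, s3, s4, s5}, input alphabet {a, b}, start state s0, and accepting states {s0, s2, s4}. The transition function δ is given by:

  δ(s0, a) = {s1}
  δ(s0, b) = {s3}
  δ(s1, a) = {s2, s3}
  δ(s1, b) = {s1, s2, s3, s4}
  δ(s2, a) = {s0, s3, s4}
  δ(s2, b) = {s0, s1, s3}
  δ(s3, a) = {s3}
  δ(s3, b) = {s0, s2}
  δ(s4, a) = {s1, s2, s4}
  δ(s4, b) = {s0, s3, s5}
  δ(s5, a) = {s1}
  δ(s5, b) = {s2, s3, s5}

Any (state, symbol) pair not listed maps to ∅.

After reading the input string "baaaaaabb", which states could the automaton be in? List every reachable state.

Start in {s0}.
Read 'b': s0→{s3}; now {s3}.
Read 'a': s3→{s3}; now {s3}.
Read 'a': s3→{s3}; now {s3}.
Read 'a': s3→{s3}; now {s3}.
Read 'a': s3→{s3}; now {s3}.
Read 'a': s3→{s3}; now {s3}.
Read 'a': s3→{s3}; now {s3}.
Read 'b': s3→{s0, s2}; now {s0, s2}.
Read 'b': s0→{s3}, s2→{s0, s1, s3}; now {s0, s1, s3}.

{s0, s1, s3}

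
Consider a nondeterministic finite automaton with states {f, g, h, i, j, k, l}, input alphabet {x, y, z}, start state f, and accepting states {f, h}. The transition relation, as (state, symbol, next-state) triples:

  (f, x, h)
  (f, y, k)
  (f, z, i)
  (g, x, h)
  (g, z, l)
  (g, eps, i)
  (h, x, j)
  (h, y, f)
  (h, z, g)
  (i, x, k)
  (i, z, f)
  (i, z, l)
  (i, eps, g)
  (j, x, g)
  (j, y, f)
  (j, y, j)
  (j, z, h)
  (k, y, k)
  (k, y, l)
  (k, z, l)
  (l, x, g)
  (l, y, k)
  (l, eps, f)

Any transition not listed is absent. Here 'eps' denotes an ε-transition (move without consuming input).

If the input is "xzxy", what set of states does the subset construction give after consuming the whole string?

Start in {f}.
Read 'x': {f} → {h}.
Read 'z': {h} → {g, i}.
Read 'x': {g, i} → {h, k}.
Read 'y': {h, k} → {f, k, l}.

{f, k, l}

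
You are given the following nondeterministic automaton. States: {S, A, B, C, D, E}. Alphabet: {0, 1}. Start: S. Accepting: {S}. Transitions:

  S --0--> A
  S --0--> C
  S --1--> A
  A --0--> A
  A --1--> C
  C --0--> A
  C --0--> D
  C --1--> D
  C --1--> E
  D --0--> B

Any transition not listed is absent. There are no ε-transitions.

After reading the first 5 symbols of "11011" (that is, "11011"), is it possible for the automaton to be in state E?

Yes

Start in {S}.
Read '1': S→{A}; now {A}.
Read '1': A→{C}; now {C}.
Read '0': C→{A, D}; now {A, D}.
Read '1': A→{C}, D→∅; now {C}.
Read '1': C→{D, E}; now {D, E}.
State E is in {D, E}.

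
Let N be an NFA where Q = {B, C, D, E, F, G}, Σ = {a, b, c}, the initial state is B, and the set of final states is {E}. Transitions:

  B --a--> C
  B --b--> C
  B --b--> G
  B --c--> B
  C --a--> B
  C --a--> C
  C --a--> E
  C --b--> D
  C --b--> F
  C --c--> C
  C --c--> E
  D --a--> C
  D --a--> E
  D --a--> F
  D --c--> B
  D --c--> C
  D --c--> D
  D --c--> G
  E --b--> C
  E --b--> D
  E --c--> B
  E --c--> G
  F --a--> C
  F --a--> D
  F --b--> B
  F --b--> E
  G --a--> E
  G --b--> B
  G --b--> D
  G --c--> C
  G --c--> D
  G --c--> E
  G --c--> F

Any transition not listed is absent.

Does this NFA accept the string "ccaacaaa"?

Yes

Start in {B}.
Read 'c': B→{B}; now {B}.
Read 'c': B→{B}; now {B}.
Read 'a': B→{C}; now {C}.
Read 'a': C→{B, C, E}; now {B, C, E}.
Read 'c': B→{B}, C→{C, E}, E→{B, G}; now {B, C, E, G}.
Read 'a': B→{C}, C→{B, C, E}, E→∅, G→{E}; now {B, C, E}.
Read 'a': B→{C}, C→{B, C, E}, E→∅; now {B, C, E}.
Read 'a': B→{C}, C→{B, C, E}, E→∅; now {B, C, E}.
The final set {B, C, E} contains the accepting state E.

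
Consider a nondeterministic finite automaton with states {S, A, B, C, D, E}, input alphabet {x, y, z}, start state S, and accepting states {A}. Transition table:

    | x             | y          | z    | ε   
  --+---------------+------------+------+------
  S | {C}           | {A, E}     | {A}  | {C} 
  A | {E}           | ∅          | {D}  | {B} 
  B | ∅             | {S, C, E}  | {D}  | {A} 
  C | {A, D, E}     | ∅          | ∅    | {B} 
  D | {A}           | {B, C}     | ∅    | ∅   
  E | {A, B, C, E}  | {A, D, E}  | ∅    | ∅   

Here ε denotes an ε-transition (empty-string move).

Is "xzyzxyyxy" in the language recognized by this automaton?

Yes

Start: ε-closure({S}) = {S, A, B, C}.
Read 'x': S→{C}, A→{E}, B→∅, C→{A, D, E}; union {A, C, D, E}; ε-closure = {A, B, C, D, E}.
Read 'z': A→{D}, B→{D}, C→∅, D→∅, E→∅; now {D}.
Read 'y': D→{B, C}; union {B, C}; ε-closure = {A, B, C}.
Read 'z': A→{D}, B→{D}, C→∅; now {D}.
Read 'x': D→{A}; union {A}; ε-closure = {A, B}.
Read 'y': A→∅, B→{S, C, E}; union {S, C, E}; ε-closure = {S, A, B, C, E}.
Read 'y': S→{A, E}, A→∅, B→{S, C, E}, C→∅, E→{A, D, E}; union {S, A, C, D, E}; ε-closure = {S, A, B, C, D, E}.
Read 'x': S→{C}, A→{E}, B→∅, C→{A, D, E}, D→{A}, E→{A, B, C, E}; now {A, B, C, D, E}.
Read 'y': A→∅, B→{S, C, E}, C→∅, D→{B, C}, E→{A, D, E}; now {S, A, B, C, D, E}.
The final set {S, A, B, C, D, E} contains the accepting state A.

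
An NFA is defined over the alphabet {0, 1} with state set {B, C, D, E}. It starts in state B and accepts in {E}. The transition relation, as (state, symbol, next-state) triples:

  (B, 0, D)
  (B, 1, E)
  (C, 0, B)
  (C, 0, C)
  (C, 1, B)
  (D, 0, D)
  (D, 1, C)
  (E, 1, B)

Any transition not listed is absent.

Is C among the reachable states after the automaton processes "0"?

No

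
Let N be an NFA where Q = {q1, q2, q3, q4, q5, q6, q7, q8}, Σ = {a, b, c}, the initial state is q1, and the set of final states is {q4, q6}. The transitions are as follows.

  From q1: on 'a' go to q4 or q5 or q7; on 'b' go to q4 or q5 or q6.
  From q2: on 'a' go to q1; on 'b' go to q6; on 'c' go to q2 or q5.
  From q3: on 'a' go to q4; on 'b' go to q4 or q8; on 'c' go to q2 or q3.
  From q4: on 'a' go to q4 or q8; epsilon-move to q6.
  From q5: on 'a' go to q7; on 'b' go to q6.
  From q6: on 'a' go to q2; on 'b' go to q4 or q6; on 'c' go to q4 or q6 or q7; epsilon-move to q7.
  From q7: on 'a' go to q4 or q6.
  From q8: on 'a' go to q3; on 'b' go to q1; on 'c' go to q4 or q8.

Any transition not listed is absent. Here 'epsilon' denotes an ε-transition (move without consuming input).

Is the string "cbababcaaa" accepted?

Start in {q1}.
Read 'c': q1→∅; now ∅.
The set is empty and remains empty for the remaining 9 symbols.
The final set ∅ contains no accepting state.

No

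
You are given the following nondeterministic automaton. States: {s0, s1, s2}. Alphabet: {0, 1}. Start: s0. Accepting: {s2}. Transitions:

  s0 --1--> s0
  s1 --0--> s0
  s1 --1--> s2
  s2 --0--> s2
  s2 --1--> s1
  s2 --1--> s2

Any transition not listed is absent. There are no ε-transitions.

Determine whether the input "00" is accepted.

No

Start in {s0}.
Read '0': {s0} → ∅.
The set is empty and remains empty for the remaining 1 symbol.
The final set ∅ contains no accepting state.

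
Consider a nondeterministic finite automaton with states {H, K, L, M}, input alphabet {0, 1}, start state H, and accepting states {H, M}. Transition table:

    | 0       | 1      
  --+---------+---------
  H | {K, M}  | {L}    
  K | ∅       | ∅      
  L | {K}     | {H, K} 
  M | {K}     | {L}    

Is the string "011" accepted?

Start in {H}.
Read '0': H→{K, M}; now {K, M}.
Read '1': K→∅, M→{L}; now {L}.
Read '1': L→{H, K}; now {H, K}.
The final set {H, K} contains the accepting state H.

Yes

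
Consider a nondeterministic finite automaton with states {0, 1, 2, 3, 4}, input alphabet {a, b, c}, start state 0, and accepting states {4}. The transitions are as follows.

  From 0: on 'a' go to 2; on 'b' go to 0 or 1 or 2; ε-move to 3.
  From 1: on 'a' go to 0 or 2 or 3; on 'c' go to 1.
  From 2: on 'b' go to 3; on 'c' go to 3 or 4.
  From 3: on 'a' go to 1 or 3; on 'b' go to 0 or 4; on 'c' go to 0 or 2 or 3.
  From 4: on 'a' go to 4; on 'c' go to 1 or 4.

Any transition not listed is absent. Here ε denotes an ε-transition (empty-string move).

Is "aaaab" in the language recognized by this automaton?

Start: ε-closure({0}) = {0, 3}.
Read 'a': {0, 3} → {1, 2, 3}.
Read 'a': {1, 2, 3} → {0, 1, 2, 3}.
Read 'a': {0, 1, 2, 3} → {0, 1, 2, 3}.
Read 'a': {0, 1, 2, 3} → {0, 1, 2, 3}.
Read 'b': {0, 1, 2, 3} → {0, 1, 2, 3, 4}.
The final set {0, 1, 2, 3, 4} contains the accepting state 4.

Yes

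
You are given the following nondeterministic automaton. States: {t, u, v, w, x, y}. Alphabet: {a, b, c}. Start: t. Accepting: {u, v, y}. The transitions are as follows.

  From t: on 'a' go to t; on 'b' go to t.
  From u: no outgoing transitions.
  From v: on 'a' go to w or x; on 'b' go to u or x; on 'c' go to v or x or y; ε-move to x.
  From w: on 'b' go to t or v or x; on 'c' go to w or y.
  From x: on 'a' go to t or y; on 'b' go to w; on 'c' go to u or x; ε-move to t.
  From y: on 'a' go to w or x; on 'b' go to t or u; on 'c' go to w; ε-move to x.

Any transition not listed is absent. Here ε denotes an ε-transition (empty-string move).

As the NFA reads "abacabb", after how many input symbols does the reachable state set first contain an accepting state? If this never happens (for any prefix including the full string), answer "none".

Start in {t}.
Read 'a': {t} → {t}.
Read 'b': {t} → {t}.
Read 'a': {t} → {t}.
Read 'c': {t} → ∅.
The set is empty and remains empty for the remaining 3 symbols.
No reachable set along the way intersects F.

none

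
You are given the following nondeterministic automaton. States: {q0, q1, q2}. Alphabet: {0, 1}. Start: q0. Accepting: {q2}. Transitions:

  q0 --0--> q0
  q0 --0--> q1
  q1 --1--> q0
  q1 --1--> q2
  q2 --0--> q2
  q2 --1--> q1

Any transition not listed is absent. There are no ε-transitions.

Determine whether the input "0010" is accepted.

Start in {q0}.
Read '0': {q0} → {q0, q1}.
Read '0': {q0, q1} → {q0, q1}.
Read '1': {q0, q1} → {q0, q2}.
Read '0': {q0, q2} → {q0, q1, q2}.
The final set {q0, q1, q2} contains the accepting state q2.

Yes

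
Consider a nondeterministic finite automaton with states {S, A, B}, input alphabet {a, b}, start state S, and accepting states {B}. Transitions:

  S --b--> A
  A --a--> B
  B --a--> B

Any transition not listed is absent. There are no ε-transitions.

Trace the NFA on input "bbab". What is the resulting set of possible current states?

∅

Start in {S}.
Read 'b': {S} → {A}.
Read 'b': {A} → ∅.
The set is empty and remains empty for the remaining 2 symbols.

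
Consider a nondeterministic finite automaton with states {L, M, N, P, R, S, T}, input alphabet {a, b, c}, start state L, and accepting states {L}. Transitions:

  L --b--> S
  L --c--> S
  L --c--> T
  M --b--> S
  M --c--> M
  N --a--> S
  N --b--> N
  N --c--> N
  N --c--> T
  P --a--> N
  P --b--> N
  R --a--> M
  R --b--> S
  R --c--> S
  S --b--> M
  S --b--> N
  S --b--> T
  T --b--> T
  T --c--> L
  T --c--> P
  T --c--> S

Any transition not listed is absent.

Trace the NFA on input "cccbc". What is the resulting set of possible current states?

{L, M, N, P, S, T}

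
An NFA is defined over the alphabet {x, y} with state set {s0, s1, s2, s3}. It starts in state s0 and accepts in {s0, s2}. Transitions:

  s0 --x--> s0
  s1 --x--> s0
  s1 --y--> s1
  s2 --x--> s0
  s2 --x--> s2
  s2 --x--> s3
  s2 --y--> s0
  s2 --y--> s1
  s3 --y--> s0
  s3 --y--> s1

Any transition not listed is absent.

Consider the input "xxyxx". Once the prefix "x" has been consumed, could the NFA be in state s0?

Start in {s0}.
Read 'x': {s0} → {s0}.
State s0 is in {s0}.

Yes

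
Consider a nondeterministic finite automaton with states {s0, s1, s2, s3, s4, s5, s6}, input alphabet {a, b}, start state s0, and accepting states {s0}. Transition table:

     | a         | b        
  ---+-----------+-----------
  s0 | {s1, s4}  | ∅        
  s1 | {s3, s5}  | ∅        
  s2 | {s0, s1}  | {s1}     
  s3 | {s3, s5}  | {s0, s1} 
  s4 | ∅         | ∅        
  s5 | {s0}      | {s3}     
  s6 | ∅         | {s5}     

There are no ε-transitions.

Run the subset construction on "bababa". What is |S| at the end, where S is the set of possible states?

Start in {s0}.
Read 'b': s0→∅; now ∅.
The set is empty and remains empty for the remaining 5 symbols.
That set has 0 states.

0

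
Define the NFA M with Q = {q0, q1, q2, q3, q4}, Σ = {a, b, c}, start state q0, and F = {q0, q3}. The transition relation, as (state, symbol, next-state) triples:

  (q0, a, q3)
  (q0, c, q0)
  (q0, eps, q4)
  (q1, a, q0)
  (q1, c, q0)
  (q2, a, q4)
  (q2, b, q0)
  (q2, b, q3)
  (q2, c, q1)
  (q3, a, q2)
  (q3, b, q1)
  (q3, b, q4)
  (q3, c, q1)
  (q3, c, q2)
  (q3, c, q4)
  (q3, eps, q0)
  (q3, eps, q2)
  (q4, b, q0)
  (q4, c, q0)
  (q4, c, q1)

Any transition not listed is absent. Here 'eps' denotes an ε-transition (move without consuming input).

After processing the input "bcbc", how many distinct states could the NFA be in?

3

Start: ε-closure({q0}) = {q0, q4}.
Read 'b': {q0, q4} → {q0, q4}.
Read 'c': {q0, q4} → {q0, q1, q4}.
Read 'b': {q0, q1, q4} → {q0, q4}.
Read 'c': {q0, q4} → {q0, q1, q4}.
That set has 3 states.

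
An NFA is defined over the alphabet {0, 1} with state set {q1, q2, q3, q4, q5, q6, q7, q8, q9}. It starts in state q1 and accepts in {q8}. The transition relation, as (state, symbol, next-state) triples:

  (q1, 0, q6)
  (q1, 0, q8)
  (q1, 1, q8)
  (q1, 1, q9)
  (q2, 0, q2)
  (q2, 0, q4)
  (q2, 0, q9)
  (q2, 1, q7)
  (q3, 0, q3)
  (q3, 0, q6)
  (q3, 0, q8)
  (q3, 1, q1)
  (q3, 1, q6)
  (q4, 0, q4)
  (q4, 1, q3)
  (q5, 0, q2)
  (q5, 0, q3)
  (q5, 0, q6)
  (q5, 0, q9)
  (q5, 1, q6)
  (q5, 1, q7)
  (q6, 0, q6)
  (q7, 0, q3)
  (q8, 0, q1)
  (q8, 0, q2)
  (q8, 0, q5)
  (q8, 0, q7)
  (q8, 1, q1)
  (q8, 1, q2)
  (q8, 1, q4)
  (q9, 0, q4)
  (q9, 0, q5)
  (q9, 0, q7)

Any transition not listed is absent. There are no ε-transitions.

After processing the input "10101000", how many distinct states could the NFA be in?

Start in {q1}.
Read '1': q1→{q8, q9}; now {q8, q9}.
Read '0': q8→{q1, q2, q5, q7}, q9→{q4, q5, q7}; now {q1, q2, q4, q5, q7}.
Read '1': q1→{q8, q9}, q2→{q7}, q4→{q3}, q5→{q6, q7}, q7→∅; now {q3, q6, q7, q8, q9}.
Read '0': q3→{q3, q6, q8}, q6→{q6}, q7→{q3}, q8→{q1, q2, q5, q7}, q9→{q4, q5, q7}; now {q1, q2, q3, q4, q5, q6, q7, q8}.
Read '1': q1→{q8, q9}, q2→{q7}, q3→{q1, q6}, q4→{q3}, q5→{q6, q7}, q6→∅, q7→∅, q8→{q1, q2, q4}; now {q1, q2, q3, q4, q6, q7, q8, q9}.
Read '0': q1→{q6, q8}, q2→{q2, q4, q9}, q3→{q3, q6, q8}, q4→{q4}, q6→{q6}, q7→{q3}, q8→{q1, q2, q5, q7}, q9→{q4, q5, q7}; now {q1, q2, q3, q4, q5, q6, q7, q8, q9}.
Read '0': q1→{q6, q8}, q2→{q2, q4, q9}, q3→{q3, q6, q8}, q4→{q4}, q5→{q2, q3, q6, q9}, q6→{q6}, q7→{q3}, q8→{q1, q2, q5, q7}, q9→{q4, q5, q7}; now {q1, q2, q3, q4, q5, q6, q7, q8, q9}.
Read '0': q1→{q6, q8}, q2→{q2, q4, q9}, q3→{q3, q6, q8}, q4→{q4}, q5→{q2, q3, q6, q9}, q6→{q6}, q7→{q3}, q8→{q1, q2, q5, q7}, q9→{q4, q5, q7}; now {q1, q2, q3, q4, q5, q6, q7, q8, q9}.
That set has 9 states.

9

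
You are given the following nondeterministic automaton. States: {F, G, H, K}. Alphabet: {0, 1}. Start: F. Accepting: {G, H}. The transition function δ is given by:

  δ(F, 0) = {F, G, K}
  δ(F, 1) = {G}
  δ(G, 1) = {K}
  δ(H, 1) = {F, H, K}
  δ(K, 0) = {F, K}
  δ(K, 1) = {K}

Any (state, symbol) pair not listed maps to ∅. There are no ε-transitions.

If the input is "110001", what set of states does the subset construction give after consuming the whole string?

{G, K}

Start in {F}.
Read '1': F→{G}; now {G}.
Read '1': G→{K}; now {K}.
Read '0': K→{F, K}; now {F, K}.
Read '0': F→{F, G, K}, K→{F, K}; now {F, G, K}.
Read '0': F→{F, G, K}, G→∅, K→{F, K}; now {F, G, K}.
Read '1': F→{G}, G→{K}, K→{K}; now {G, K}.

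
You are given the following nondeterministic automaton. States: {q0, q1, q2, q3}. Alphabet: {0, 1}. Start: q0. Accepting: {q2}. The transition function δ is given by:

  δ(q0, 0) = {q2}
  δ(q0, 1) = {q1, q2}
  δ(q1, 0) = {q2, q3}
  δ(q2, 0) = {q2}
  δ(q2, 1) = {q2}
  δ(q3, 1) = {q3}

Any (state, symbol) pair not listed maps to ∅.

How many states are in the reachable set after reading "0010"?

1

Start in {q0}.
Read '0': {q0} → {q2}.
Read '0': {q2} → {q2}.
Read '1': {q2} → {q2}.
Read '0': {q2} → {q2}.
That set has 1 state.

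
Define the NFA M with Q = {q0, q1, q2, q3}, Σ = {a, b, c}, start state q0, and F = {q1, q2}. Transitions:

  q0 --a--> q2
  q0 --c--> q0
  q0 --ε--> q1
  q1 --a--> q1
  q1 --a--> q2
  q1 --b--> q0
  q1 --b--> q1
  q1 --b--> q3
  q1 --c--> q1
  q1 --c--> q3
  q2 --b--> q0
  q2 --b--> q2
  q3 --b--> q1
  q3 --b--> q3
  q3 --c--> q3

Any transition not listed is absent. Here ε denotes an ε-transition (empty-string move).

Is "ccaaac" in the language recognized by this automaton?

Start: ε-closure({q0}) = {q0, q1}.
Read 'c': {q0, q1} → {q0, q1, q3}.
Read 'c': {q0, q1, q3} → {q0, q1, q3}.
Read 'a': {q0, q1, q3} → {q1, q2}.
Read 'a': {q1, q2} → {q1, q2}.
Read 'a': {q1, q2} → {q1, q2}.
Read 'c': {q1, q2} → {q1, q3}.
The final set {q1, q3} contains the accepting state q1.

Yes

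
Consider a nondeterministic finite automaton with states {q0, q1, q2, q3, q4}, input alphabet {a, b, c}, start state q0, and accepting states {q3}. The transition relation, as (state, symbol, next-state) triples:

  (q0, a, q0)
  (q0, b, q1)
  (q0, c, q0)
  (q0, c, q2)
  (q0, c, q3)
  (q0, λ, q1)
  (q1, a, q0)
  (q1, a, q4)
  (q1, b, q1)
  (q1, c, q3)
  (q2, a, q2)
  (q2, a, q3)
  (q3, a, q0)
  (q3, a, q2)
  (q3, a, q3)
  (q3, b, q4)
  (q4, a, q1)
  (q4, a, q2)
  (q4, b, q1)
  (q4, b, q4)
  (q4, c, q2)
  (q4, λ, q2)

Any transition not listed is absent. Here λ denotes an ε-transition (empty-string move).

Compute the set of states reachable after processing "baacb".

{q1, q2, q4}

Start: ε-closure({q0}) = {q0, q1}.
Read 'b': {q0, q1} → {q1}.
Read 'a': {q1} → {q0, q1, q2, q4}.
Read 'a': {q0, q1, q2, q4} → {q0, q1, q2, q3, q4}.
Read 'c': {q0, q1, q2, q3, q4} → {q0, q1, q2, q3}.
Read 'b': {q0, q1, q2, q3} → {q1, q2, q4}.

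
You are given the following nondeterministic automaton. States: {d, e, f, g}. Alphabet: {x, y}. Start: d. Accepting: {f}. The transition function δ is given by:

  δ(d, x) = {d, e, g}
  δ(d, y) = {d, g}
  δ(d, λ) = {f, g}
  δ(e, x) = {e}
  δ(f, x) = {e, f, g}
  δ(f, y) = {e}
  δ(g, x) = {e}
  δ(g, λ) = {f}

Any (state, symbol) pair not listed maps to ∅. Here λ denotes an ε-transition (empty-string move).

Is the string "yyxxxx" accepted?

Start: ε-closure({d}) = {d, f, g}.
Read 'y': d→{d, g}, f→{e}, g→∅; union {d, e, g}; ε-closure = {d, e, f, g}.
Read 'y': d→{d, g}, e→∅, f→{e}, g→∅; union {d, e, g}; ε-closure = {d, e, f, g}.
Read 'x': d→{d, e, g}, e→{e}, f→{e, f, g}, g→{e}; now {d, e, f, g}.
Read 'x': d→{d, e, g}, e→{e}, f→{e, f, g}, g→{e}; now {d, e, f, g}.
Read 'x': d→{d, e, g}, e→{e}, f→{e, f, g}, g→{e}; now {d, e, f, g}.
Read 'x': d→{d, e, g}, e→{e}, f→{e, f, g}, g→{e}; now {d, e, f, g}.
The final set {d, e, f, g} contains the accepting state f.

Yes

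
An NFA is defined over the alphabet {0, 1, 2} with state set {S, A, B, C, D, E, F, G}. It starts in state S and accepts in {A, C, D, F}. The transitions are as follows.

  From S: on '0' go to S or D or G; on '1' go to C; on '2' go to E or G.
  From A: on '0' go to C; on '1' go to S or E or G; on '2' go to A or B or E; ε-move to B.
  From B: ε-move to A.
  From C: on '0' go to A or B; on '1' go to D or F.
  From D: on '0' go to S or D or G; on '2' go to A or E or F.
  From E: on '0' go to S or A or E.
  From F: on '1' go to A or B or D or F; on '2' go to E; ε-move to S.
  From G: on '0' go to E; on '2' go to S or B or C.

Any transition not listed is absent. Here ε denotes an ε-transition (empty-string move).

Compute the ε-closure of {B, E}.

{A, B, E}

Begin with {B, E}.
ε-move B → A; add A.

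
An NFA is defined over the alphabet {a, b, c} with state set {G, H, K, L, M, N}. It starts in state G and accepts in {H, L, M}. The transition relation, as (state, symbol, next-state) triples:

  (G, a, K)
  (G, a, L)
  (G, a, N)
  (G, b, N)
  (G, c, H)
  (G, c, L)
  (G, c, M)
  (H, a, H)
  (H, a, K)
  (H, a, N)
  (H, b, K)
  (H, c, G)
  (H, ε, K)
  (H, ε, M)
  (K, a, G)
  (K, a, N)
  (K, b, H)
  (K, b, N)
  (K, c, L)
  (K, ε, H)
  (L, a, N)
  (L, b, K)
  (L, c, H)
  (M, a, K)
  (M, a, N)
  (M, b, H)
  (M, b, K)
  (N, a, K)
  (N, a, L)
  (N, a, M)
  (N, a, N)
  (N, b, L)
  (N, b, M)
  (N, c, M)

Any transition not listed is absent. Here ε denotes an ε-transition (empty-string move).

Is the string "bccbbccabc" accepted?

No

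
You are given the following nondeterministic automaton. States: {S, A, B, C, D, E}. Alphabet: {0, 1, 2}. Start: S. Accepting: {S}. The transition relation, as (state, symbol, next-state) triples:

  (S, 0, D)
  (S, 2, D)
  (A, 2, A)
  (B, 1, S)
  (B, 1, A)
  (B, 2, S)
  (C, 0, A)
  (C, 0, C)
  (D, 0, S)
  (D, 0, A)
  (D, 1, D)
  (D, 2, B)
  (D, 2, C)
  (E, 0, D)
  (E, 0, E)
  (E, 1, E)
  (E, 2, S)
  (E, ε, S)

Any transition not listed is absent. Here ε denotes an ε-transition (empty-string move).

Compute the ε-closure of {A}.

{A}

Begin with {A}.
No ε-moves leave this set, so the closure equals the set itself.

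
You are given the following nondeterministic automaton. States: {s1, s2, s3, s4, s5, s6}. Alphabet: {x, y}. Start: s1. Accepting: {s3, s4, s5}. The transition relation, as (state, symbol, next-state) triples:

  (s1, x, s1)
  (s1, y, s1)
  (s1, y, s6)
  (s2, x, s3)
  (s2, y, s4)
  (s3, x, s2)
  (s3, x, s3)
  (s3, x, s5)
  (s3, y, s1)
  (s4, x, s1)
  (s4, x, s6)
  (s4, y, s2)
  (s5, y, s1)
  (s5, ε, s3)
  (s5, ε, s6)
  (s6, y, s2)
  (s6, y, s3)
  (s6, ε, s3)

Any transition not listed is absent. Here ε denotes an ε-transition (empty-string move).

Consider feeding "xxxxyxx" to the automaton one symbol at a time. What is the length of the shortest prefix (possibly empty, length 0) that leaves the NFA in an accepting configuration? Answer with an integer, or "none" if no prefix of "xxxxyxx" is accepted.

Start in {s1}.
Read 'x': s1→{s1}; now {s1}.
Read 'x': s1→{s1}; now {s1}.
Read 'x': s1→{s1}; now {s1}.
Read 'x': s1→{s1}; now {s1}.
Read 'y': s1→{s1, s6}; union {s1, s6}; ε-closure = {s1, s3, s6}.
None of the earlier sets intersect F, but {s1, s3, s6} does.

5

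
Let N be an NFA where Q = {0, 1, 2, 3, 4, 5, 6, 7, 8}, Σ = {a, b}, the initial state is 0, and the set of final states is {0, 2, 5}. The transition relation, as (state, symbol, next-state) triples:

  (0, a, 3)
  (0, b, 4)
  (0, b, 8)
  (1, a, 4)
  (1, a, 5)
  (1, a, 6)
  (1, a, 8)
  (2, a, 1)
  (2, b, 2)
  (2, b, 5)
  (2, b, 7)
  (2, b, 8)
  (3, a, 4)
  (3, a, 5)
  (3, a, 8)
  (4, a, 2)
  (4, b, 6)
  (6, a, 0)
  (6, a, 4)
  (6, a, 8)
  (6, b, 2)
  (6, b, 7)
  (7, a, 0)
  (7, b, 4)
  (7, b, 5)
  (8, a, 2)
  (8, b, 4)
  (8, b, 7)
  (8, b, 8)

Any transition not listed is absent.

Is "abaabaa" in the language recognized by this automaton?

Start in {0}.
Read 'a': 0→{3}; now {3}.
Read 'b': 3→∅; now ∅.
The set is empty and remains empty for the remaining 5 symbols.
The final set ∅ contains no accepting state.

No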